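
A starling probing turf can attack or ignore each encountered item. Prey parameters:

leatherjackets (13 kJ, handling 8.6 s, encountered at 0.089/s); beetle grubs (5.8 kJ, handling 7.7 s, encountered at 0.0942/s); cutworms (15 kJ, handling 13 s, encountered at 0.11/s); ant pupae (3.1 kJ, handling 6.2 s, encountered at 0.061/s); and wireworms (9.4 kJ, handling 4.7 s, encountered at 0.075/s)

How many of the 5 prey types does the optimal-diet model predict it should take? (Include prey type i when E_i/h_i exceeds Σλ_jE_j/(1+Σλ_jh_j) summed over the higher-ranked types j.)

3

Profitabilities (E/h, kJ/s): wireworms 2, leatherjackets 1.51, cutworms 1.15, beetle grubs 0.753, ant pupae 0.5. Add prey in this order while the next type's profitability exceeds the intake rate on those already taken.
Rate on top 1: 0.5213. leatherjackets: 1.51 > 0.5213 → include.
Rate on top 2: 0.8792. cutworms: 1.15 > 0.8792 → include.
Rate on top 3: 0.9899. beetle grubs: 0.753 < 0.9899 → exclude; stop.
Optimal diet: wireworms, leatherjackets, cutworms — 3 of 5 types.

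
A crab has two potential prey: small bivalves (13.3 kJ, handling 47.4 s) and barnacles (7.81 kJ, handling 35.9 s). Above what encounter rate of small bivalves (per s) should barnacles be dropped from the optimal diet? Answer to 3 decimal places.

At the threshold, the rate on small bivalves alone equals the profitability of barnacles: λ·13.3/(1 + λ·47.4) = 7.81/35.9 = 0.2175.
Rearranging, λ(13.3 − 0.2175×47.4) = 0.2175, so λ = 0.2175/2.988 = 0.0728 per s.

0.073 per s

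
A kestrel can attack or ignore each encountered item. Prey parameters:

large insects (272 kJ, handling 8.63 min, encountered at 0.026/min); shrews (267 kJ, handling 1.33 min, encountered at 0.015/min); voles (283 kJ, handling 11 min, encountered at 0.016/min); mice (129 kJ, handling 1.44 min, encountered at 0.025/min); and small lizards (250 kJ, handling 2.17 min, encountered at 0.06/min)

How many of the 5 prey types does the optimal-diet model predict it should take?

5

E/h in descending order: shrews 201, small lizards 115, mice 89.6, large insects 31.5, voles 25.7 kJ/min. The optimal diet is the largest prefix of this list for which every included type satisfies E_i/h_i > R on the types above it.
Rate on top 1: 3.927. small lizards: 115 > 3.927 → include.
Rate on top 2: 16.52. mice: 89.6 > 16.52 → include.
Rate on top 3: 18.74. large insects: 31.5 > 18.74 → include.
Rate on top 4: 20.77. voles: 25.7 > 20.77 → include.
Optimal diet: shrews, small lizards, mice, large insects, voles — 5 of 5 types.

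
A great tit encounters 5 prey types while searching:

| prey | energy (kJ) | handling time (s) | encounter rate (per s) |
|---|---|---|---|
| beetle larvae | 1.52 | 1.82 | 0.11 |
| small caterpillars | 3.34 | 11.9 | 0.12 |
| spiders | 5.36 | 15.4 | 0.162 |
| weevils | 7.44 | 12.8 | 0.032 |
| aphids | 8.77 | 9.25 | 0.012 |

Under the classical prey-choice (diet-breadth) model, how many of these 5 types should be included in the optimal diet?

4

E/h in descending order: aphids 0.948, beetle larvae 0.835, weevils 0.581, spiders 0.348, small caterpillars 0.281 kJ/s. The optimal diet is the largest prefix of this list for which every included type satisfies E_i/h_i > R on the types above it.
Rate on top 1: 0.09473. beetle larvae: 0.835 > 0.09473 → include.
Rate on top 2: 0.2078. weevils: 0.581 > 0.2078 → include.
Rate on top 3: 0.2967. spiders: 0.348 > 0.2967 → include.
Rate on top 4: 0.3271. small caterpillars: 0.281 < 0.3271 → exclude; stop.
Optimal diet: aphids, beetle larvae, weevils, spiders — 4 of 5 types.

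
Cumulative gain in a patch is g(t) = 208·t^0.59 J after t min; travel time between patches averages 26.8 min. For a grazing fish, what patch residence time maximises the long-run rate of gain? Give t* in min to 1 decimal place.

Maximise g(t)/(T+t): set derivative to zero → g'(t)(T+t) = g(t).
g'(t) = 0.59·208·t^-0.41. Setting 0.59·208·t^-0.41 = 208·t^0.59/(26.8+t) gives 0.59(26.8+t) = t, so 0.41·t = 0.59×26.8.
t* = 0.59×26.8/0.41 = 38.57 min.

38.6 min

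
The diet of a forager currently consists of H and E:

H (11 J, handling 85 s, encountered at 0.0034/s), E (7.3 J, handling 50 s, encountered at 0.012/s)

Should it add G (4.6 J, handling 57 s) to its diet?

On H and E alone, R = ΣλE/(1+Σλh) = 0.125/1.889 = 0.06617 J/s.
G: E/h = 4.6/57 = 0.0807 J/s.
Since 0.0807 > R, including G increases the long-run rate.

Yes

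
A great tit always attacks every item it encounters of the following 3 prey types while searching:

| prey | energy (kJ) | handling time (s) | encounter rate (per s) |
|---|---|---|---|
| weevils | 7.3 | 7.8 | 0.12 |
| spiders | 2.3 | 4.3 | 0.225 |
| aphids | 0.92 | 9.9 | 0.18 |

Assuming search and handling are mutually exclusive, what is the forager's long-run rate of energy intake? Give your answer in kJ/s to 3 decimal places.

Energy encountered per unit search time: 0.12×7.3 + 0.225×2.3 + 0.18×0.92 = 1.559 kJ/s.
Handling time per unit search time: 0.12×7.8 + 0.225×4.3 + 0.18×9.9 = 3.686.
Rate = 1.559/(1 + 3.686) = 0.3327 kJ/s.

0.333 kJ/s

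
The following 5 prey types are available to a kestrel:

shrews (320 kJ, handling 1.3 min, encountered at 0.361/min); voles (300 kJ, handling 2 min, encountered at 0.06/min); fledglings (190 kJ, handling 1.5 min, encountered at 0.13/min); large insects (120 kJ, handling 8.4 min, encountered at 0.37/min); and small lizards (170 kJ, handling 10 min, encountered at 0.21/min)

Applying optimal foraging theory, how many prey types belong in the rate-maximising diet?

3

Profitabilities (E/h, kJ/min): shrews 246, voles 150, fledglings 127, small lizards 17, large insects 14.3. Add prey in this order while the next type's profitability exceeds the intake rate on those already taken.
Rate on top 1: 78.62. voles: 150 > 78.62 → include.
Rate on top 2: 84.01. fledglings: 127 > 84.01 → include.
Rate on top 3: 88.67. small lizards: 17 < 88.67 → exclude; stop.
Optimal diet: shrews, voles, fledglings — 3 of 5 types.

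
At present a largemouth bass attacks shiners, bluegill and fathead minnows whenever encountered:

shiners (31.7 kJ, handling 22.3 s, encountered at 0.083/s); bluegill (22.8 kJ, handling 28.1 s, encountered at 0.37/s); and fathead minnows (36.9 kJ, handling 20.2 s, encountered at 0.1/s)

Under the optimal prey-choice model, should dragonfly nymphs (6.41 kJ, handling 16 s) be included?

No

Current rate: (0.083×31.7 + 0.37×22.8 + 0.1×36.9)/(1 + 0.083×22.3 + 0.37×28.1 + 0.1×20.2) = 0.9665 kJ/s.
Profitability of dragonfly nymphs: 6.41/16 = 0.4006 kJ/s.
Since 0.4006 < R, time spent handling dragonfly nymphs is better spent searching.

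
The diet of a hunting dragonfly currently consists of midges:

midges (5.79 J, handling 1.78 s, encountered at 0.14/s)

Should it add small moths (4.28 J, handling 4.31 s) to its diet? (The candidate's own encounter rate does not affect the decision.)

Yes

On midges alone, R = ΣλE/(1+Σλh) = 0.8106/1.249 = 0.6489 J/s.
Profitability of small moths: 4.28/4.31 = 0.993 J/s.
Since 0.993 > R, including small moths increases the long-run rate.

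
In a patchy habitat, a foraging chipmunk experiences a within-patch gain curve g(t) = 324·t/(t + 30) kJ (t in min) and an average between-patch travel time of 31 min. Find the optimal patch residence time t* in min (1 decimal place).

By the marginal value theorem, leave when the instantaneous gain rate g'(t) equals the habitat-wide average g(t)/(T + t).
g'(t) = 324·30/(t + 30)². Setting 324·30/(t+30)² = 324t/[(t+30)(31+t)] gives 30(31+t) = t(t+30), so t² = 30×31 = 930.
t* = √930 = 30.5 min.

30.5 min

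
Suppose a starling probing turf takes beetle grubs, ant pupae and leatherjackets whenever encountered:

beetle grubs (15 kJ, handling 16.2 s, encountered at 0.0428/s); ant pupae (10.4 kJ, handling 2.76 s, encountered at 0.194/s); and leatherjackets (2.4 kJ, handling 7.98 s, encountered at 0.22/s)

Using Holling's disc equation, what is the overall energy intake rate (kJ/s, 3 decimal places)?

0.800 kJ/s

R = (0.0428×15 + 0.194×10.4 + 0.22×2.4) / (1 + 0.0428×16.2 + 0.194×2.76 + 0.22×7.98) = 3.188/3.984 = 0.8 kJ/s.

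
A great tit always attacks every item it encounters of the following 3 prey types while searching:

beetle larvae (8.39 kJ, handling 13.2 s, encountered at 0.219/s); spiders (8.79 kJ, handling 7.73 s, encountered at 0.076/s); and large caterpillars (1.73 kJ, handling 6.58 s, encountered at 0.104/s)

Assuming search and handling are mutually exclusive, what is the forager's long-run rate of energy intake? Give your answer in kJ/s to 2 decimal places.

R = Σλ_iE_i / (1 + Σλ_ih_i)
Numerator: 0.219×8.39 + 0.076×8.79 + 0.104×1.73 = 2.685
Denominator: 1 + 0.219×13.2 + 0.076×7.73 + 0.104×6.58 = 5.163
R = 2.685/5.163 = 0.5202 kJ/s

0.52 kJ/s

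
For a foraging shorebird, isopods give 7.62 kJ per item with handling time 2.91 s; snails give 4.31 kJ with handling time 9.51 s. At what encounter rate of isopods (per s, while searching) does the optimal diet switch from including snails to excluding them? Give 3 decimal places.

The zero-one rule: include snails iff E₂/h₂ > λE₁/(1+λh₁). Equality gives the switch point.
λE₁h₂ = E₂ + λE₂h₁ ⇒ λ = E₂/(E₁h₂ − E₂h₁) = 4.31/(72.47 − 12.54) = 0.07192 per s.

0.072 per s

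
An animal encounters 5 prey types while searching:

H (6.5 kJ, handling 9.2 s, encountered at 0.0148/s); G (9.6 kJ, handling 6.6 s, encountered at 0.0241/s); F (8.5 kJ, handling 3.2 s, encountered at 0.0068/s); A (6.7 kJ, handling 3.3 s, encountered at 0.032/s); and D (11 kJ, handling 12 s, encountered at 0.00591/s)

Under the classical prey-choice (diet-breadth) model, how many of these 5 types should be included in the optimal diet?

5

Profitabilities (E/h, kJ/s): F 2.66, A 2.03, G 1.45, D 0.917, H 0.707. Add prey in this order while the next type's profitability exceeds the intake rate on those already taken.
Rate on top 1: 0.05657. A: 2.03 > 0.05657 → include.
Rate on top 2: 0.2414. G: 1.45 > 0.2414 → include.
Rate on top 3: 0.3914. D: 0.917 > 0.3914 → include.
Rate on top 4: 0.4189. H: 0.707 > 0.4189 → include.
Optimal diet: F, A, G, D, H — 5 of 5 types.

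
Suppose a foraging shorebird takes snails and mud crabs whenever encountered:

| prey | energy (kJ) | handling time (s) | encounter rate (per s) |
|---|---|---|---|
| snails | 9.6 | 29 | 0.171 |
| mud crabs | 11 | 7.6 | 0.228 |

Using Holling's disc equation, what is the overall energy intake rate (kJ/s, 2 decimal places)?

Energy encountered per unit search time: 0.171×9.6 + 0.228×11 = 4.15 kJ/s.
Handling time per unit search time: 0.171×29 + 0.228×7.6 = 6.692.
Rate = 4.15/(1 + 6.692) = 0.5395 kJ/s.

0.54 kJ/s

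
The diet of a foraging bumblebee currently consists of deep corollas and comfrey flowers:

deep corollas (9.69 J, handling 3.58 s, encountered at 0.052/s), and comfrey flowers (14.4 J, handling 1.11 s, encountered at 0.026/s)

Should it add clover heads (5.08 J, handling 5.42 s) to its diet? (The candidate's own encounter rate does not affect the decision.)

Yes

Current rate: (0.052×9.69 + 0.026×14.4)/(1 + 0.052×3.58 + 0.026×1.11) = 0.7229 J/s.
Profitability of clover heads: 5.08/5.42 = 0.9373 J/s.
Since 0.9373 > R, including clover heads increases the long-run rate.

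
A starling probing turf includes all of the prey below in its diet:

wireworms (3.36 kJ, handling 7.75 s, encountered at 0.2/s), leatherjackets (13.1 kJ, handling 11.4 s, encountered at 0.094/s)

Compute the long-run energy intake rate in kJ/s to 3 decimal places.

R = (0.2×3.36 + 0.094×13.1) / (1 + 0.2×7.75 + 0.094×11.4) = 1.903/3.622 = 0.5256 kJ/s.

0.526 kJ/s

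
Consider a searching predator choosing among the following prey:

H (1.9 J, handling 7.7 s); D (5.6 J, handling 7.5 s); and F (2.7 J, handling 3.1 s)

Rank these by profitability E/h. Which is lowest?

H

Profitability E/h (J/s): H = 1.9/7.7 = 0.247, D = 5.6/7.5 = 0.747, F = 2.7/3.1 = 0.871.
Ranked: F > D > H.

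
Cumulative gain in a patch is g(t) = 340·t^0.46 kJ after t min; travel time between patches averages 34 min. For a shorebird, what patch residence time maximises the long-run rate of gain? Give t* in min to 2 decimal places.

28.96 min

Maximise g(t)/(T+t): set derivative to zero → g'(t)(T+t) = g(t).
g'(t) = 0.46·340·t^-0.54. Setting 0.46·340·t^-0.54 = 340·t^0.46/(34+t) gives 0.46(34+t) = t, so 0.54·t = 0.46×34.
t* = 0.46×34/0.54 = 28.96 min.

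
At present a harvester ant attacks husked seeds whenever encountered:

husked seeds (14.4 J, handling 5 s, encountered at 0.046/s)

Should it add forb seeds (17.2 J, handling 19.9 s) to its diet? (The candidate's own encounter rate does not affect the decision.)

Intake rate on the current diet: R = (0.046×14.4) / (1 + 0.046×5) = 0.6624/1.23 = 0.5385 J/s.
Profitability of forb seeds: 17.2/19.9 = 0.8643 J/s.
Since 0.8643 > R, including forb seeds increases the long-run rate.

Yes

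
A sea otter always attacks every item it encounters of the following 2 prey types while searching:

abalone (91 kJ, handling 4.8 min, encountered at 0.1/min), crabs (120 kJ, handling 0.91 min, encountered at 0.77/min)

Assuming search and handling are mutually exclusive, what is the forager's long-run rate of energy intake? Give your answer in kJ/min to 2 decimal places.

46.54 kJ/min

R = (0.1×91 + 0.77×120) / (1 + 0.1×4.8 + 0.77×0.91) = 101.5/2.181 = 46.54 kJ/min.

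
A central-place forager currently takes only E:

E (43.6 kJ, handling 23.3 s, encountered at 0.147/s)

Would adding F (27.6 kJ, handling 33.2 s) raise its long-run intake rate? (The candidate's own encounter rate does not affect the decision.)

Intake rate on the current diet: R = (0.147×43.6) / (1 + 0.147×23.3) = 6.409/4.425 = 1.448 kJ/s.
F: E/h = 27.6/33.2 = 0.8313 kJ/s.
Since 0.8313 < R, time spent handling F is better spent searching.

No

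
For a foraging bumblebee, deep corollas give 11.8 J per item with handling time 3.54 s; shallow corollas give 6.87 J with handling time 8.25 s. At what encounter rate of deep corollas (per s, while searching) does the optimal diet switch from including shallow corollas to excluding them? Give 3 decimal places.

0.094 per s

Drop shallow corollas once their profitability E₂/h₂ falls below the rate achievable on deep corollas alone: E₂/h₂ = λE₁/(1 + λh₁).
Solve for λ: λE₁h₂ = E₂(1 + λh₁) → λ(E₁h₂ − E₂h₁) = E₂ → λ = E₂/(E₁h₂ − E₂h₁).
λ = 6.87/(11.8×8.25 − 6.87×3.54) = 6.87/73.03 = 0.09407 per s.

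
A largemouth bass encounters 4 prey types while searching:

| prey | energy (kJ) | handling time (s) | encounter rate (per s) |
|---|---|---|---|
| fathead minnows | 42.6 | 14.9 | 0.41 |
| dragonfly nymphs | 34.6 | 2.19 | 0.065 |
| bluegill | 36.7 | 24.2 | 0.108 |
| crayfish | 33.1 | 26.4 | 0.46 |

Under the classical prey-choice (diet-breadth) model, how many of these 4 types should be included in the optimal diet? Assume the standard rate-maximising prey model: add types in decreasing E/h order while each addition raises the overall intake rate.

Profitabilities (E/h, kJ/s): dragonfly nymphs 15.8, fathead minnows 2.86, bluegill 1.52, crayfish 1.25. Add prey in this order while the next type's profitability exceeds the intake rate on those already taken.
Rate on top 1: 1.969. fathead minnows: 2.86 > 1.969 → include.
Rate on top 2: 2.719. bluegill: 1.52 < 2.719 → exclude; stop.
Optimal diet: dragonfly nymphs, fathead minnows — 2 of 4 types.

2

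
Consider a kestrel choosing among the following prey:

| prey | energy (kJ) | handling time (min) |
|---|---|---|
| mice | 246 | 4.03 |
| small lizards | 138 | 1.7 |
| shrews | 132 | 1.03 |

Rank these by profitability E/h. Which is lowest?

In descending order of E/h:
shrews: 132/1.03 = 128 kJ/min
small lizards: 138/1.7 = 81.2 kJ/min
mice: 246/4.03 = 61 kJ/min

mice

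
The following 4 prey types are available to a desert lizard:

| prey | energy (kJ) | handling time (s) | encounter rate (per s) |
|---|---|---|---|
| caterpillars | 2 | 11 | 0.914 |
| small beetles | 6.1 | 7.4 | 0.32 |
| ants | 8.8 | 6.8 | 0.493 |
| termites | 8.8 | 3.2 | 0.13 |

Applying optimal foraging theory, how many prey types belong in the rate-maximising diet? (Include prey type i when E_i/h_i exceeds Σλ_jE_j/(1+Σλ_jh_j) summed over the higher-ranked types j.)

2

Profitabilities (E/h, kJ/s): termites 2.75, ants 1.29, small beetles 0.824, caterpillars 0.182. Add prey in this order while the next type's profitability exceeds the intake rate on those already taken.
Rate on top 1: 0.8079. ants: 1.29 > 0.8079 → include.
Rate on top 2: 1.15. small beetles: 0.824 < 1.15 → exclude; stop.
Optimal diet: termites, ants — 2 of 4 types.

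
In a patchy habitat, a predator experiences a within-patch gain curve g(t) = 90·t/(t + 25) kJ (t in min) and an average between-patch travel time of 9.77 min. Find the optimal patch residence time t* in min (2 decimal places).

15.63 min

Maximise g(t)/(T+t): set derivative to zero → g'(t)(T+t) = g(t).
g'(t) = 90·25/(t + 25)². Setting 90·25/(t+25)² = 90t/[(t+25)(9.77+t)] gives 25(9.77+t) = t(t+25), so t² = 25×9.77 = 244.2.
t* = √244.2 = 15.63 min.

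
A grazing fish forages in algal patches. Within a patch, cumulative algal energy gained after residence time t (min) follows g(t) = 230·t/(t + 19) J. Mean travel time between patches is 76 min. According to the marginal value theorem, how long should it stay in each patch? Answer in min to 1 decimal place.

Optimal t* satisfies g'(t*) = g(t*)/(T + t*).
g'(t) = 230·19/(t + 19)². Setting 230·19/(t+19)² = 230t/[(t+19)(76+t)] gives 19(76+t) = t(t+19), so t² = 19×76 = 1444.
t* = √1444 = 38 min.

38.0 min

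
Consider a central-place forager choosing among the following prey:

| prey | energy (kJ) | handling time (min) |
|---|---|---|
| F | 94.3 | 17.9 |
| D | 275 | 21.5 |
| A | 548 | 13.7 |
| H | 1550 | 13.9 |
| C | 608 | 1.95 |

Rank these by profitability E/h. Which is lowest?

In descending order of E/h:
C: 608/1.95 = 312 kJ/min
H: 1550/13.9 = 112 kJ/min
A: 548/13.7 = 40 kJ/min
D: 275/21.5 = 12.8 kJ/min
F: 94.3/17.9 = 5.27 kJ/min

F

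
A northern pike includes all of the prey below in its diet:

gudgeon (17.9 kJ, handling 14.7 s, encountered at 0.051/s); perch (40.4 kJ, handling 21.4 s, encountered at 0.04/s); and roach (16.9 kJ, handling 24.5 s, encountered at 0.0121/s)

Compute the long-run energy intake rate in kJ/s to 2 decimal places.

0.94 kJ/s

Energy encountered per unit search time: 0.051×17.9 + 0.04×40.4 + 0.0121×16.9 = 2.733 kJ/s.
Handling time per unit search time: 0.051×14.7 + 0.04×21.4 + 0.0121×24.5 = 1.902.
Rate = 2.733/(1 + 1.902) = 0.9419 kJ/s.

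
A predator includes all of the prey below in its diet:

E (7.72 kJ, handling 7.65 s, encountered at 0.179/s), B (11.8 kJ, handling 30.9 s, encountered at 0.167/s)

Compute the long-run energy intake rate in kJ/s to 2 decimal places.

Energy encountered per unit search time: 0.179×7.72 + 0.167×11.8 = 3.352 kJ/s.
Handling time per unit search time: 0.179×7.65 + 0.167×30.9 = 6.53.
Rate = 3.352/(1 + 6.53) = 0.4452 kJ/s.

0.45 kJ/s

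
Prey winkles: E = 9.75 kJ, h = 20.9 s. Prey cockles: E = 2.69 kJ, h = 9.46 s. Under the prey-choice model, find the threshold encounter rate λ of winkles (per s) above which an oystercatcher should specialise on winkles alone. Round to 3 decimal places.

0.075 per s

The zero-one rule: include cockles iff E₂/h₂ > λE₁/(1+λh₁). Equality gives the switch point.
λE₁h₂ = E₂ + λE₂h₁ ⇒ λ = E₂/(E₁h₂ − E₂h₁) = 2.69/(92.24 − 56.22) = 0.07469 per s.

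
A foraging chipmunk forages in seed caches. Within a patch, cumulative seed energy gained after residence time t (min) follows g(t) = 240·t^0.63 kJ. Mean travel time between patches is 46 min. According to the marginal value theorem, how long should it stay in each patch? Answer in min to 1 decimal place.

78.3 min

Maximise g(t)/(T+t): set derivative to zero → g'(t)(T+t) = g(t).
g'(t) = 0.63·240·t^-0.37. Setting 0.63·240·t^-0.37 = 240·t^0.63/(46+t) gives 0.63(46+t) = t, so 0.37·t = 0.63×46.
t* = 0.63×46/0.37 = 78.32 min.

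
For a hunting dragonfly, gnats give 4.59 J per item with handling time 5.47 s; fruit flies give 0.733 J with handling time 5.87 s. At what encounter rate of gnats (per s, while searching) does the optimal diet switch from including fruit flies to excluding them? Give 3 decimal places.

0.032 per s

The zero-one rule: include fruit flies iff E₂/h₂ > λE₁/(1+λh₁). Equality gives the switch point.
λE₁h₂ = E₂ + λE₂h₁ ⇒ λ = E₂/(E₁h₂ − E₂h₁) = 0.733/(26.94 − 4.01) = 0.03196 per s.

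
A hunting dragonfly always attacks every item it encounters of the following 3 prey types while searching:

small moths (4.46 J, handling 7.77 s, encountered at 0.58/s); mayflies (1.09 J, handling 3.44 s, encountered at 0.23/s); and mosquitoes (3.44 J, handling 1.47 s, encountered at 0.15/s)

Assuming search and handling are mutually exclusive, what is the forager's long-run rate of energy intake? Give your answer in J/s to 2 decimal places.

R = Σλ_iE_i / (1 + Σλ_ih_i)
Numerator: 0.58×4.46 + 0.23×1.09 + 0.15×3.44 = 3.353
Denominator: 1 + 0.58×7.77 + 0.23×3.44 + 0.15×1.47 = 6.518
R = 3.353/6.518 = 0.5145 J/s

0.51 J/s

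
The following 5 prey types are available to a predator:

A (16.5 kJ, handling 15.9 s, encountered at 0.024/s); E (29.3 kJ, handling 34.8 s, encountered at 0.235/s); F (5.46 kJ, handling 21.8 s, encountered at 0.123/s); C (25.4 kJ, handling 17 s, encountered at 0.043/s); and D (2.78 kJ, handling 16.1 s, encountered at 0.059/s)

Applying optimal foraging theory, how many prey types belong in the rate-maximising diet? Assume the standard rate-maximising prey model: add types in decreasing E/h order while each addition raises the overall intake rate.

E/h in descending order: C 1.49, A 1.04, E 0.842, F 0.25, D 0.173 kJ/s. The optimal diet is the largest prefix of this list for which every included type satisfies E_i/h_i > R on the types above it.
Rate on top 1: 0.631. A: 1.04 > 0.631 → include.
Rate on top 2: 0.7044. E: 0.842 > 0.7044 → include.
Rate on top 3: 0.8137. F: 0.25 < 0.8137 → exclude; stop.
Optimal diet: C, A, E — 3 of 5 types.

3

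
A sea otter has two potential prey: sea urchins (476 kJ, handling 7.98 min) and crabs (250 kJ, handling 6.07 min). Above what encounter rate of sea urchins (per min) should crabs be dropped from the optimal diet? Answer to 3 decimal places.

Drop crabs once their profitability E₂/h₂ falls below the rate achievable on sea urchins alone: E₂/h₂ = λE₁/(1 + λh₁).
Solve for λ: λE₁h₂ = E₂(1 + λh₁) → λ(E₁h₂ − E₂h₁) = E₂ → λ = E₂/(E₁h₂ − E₂h₁).
λ = 250/(476×6.07 − 250×7.98) = 250/894.3 = 0.2795 per min.

0.280 per min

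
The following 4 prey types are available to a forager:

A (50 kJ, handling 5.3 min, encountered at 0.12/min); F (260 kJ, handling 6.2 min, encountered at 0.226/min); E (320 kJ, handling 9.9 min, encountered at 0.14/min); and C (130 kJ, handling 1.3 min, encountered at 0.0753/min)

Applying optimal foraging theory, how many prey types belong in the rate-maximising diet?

Profitabilities (E/h, kJ/min): C 100, F 41.9, E 32.3, A 9.43. Add prey in this order while the next type's profitability exceeds the intake rate on those already taken.
Rate on top 1: 8.916. F: 41.9 > 8.916 → include.
Rate on top 2: 27.43. E: 32.3 > 27.43 → include.
Rate on top 3: 29.18. A: 9.43 < 29.18 → exclude; stop.
Optimal diet: C, F, E — 3 of 4 types.

3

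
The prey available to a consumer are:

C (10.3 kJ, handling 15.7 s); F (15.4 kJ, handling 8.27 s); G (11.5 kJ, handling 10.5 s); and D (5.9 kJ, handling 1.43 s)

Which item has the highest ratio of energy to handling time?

In descending order of E/h:
D: 5.9/1.43 = 4.13 kJ/s
F: 15.4/8.27 = 1.86 kJ/s
G: 11.5/10.5 = 1.1 kJ/s
C: 10.3/15.7 = 0.656 kJ/s

D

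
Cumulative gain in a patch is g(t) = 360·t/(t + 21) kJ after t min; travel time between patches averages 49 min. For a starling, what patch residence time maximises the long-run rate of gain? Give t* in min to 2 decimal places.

By the marginal value theorem, leave when the instantaneous gain rate g'(t) equals the habitat-wide average g(t)/(T + t).
g'(t) = 360·21/(t + 21)². Setting 360·21/(t+21)² = 360t/[(t+21)(49+t)] gives 21(49+t) = t(t+21), so t² = 21×49 = 1029.
t* = √1029 = 32.08 min.

32.08 min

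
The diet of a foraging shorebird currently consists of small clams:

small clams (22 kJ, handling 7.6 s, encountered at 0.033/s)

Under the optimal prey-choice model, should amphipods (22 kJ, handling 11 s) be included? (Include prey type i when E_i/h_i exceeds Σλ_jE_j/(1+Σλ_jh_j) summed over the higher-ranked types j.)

Intake rate on the current diet: R = (0.033×22) / (1 + 0.033×7.6) = 0.726/1.251 = 0.5804 kJ/s.
Profitability of amphipods: 22/11 = 2 kJ/s.
2 > 0.5804, so adding amphipods raises the average — include it.

Yes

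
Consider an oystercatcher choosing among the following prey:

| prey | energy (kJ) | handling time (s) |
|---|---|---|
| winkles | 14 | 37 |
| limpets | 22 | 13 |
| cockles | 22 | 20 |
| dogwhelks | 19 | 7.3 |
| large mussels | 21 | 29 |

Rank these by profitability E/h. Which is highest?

dogwhelks

In descending order of E/h:
dogwhelks: 19/7.3 = 2.6 kJ/s
limpets: 22/13 = 1.69 kJ/s
cockles: 22/20 = 1.1 kJ/s
large mussels: 21/29 = 0.724 kJ/s
winkles: 14/37 = 0.378 kJ/s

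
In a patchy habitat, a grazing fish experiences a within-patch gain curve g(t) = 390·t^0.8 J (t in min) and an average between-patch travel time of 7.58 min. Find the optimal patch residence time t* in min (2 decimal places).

Optimal t* satisfies g'(t*) = g(t*)/(T + t*).
g'(t) = 0.8·390·t^-0.2. Setting 0.8·390·t^-0.2 = 390·t^0.8/(7.58+t) gives 0.8(7.58+t) = t, so 0.20·t = 0.8×7.58.
t* = 0.8×7.58/0.20 = 30.32 min.

30.32 min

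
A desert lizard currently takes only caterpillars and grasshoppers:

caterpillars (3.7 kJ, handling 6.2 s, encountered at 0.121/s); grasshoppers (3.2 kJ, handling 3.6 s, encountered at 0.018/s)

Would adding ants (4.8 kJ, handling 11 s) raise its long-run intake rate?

Current rate: (0.121×3.7 + 0.018×3.2)/(1 + 0.121×6.2 + 0.018×3.6) = 0.2784 kJ/s.
Profitability of ants: 4.8/11 = 0.4364 kJ/s.
0.4364 > 0.2784, so adding ants raises the average — include it.

Yes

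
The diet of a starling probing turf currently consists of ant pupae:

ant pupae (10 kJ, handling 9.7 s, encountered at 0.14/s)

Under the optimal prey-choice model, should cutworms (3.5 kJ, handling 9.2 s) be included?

No

Current rate: (0.14×10)/(1 + 0.14×9.7) = 0.5937 kJ/s.
Profitability of cutworms: 3.5/9.2 = 0.3804 kJ/s.
0.3804 < 0.5937, so adding cutworms would lower the average — exclude it.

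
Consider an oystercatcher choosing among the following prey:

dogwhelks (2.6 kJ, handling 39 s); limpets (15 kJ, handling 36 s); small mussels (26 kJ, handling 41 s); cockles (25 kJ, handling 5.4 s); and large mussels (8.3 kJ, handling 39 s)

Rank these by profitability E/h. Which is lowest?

dogwhelks

In descending order of E/h:
cockles: 25/5.4 = 4.63 kJ/s
small mussels: 26/41 = 0.634 kJ/s
limpets: 15/36 = 0.417 kJ/s
large mussels: 8.3/39 = 0.213 kJ/s
dogwhelks: 2.6/39 = 0.0667 kJ/s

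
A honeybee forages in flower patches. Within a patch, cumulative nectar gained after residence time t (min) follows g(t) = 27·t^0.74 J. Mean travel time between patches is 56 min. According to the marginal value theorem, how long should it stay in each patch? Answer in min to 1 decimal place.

159.4 min

By the marginal value theorem, leave when the instantaneous gain rate g'(t) equals the habitat-wide average g(t)/(T + t).
g'(t) = 0.74·27·t^-0.26. Setting 0.74·27·t^-0.26 = 27·t^0.74/(56+t) gives 0.74(56+t) = t, so 0.26·t = 0.74×56.
t* = 0.74×56/0.26 = 159.4 min.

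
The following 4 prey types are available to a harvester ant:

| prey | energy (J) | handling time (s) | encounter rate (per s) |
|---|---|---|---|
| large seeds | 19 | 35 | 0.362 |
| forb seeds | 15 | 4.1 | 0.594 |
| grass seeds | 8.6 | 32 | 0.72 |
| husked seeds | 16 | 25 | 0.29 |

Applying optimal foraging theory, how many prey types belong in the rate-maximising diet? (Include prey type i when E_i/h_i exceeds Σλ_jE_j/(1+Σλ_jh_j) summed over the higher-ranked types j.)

Rank by E/h (J/s): forb seeds 3.66, husked seeds 0.64, large seeds 0.543, grass seeds 0.269. Include each in turn until the next type's E/h falls below the running intake rate.
Rate on top 1: 2.594. husked seeds: 0.64 < 2.594 → exclude; stop.
Optimal diet: forb seeds — 1 of 4 types.

1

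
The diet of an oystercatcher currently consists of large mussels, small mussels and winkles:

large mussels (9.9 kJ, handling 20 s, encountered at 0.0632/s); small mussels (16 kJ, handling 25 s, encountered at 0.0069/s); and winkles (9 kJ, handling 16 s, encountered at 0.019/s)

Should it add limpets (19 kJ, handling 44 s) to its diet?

Intake rate on the current diet: R = (0.0632×9.9 + 0.0069×16 + 0.019×9) / (1 + 0.0632×20 + 0.0069×25 + 0.019×16) = 0.9071/2.74 = 0.331 kJ/s.
Profitability of limpets: 19/44 = 0.4318 kJ/s.
Since 0.4318 > R, including limpets increases the long-run rate.

Yes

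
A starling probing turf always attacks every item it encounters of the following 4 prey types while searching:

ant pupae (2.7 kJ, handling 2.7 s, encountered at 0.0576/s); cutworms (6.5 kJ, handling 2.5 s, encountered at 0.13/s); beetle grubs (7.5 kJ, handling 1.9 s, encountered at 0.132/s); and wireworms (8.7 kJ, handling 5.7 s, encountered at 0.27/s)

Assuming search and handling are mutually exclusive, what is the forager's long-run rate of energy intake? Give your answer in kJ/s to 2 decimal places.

1.33 kJ/s

R = (0.0576×2.7 + 0.13×6.5 + 0.132×7.5 + 0.27×8.7) / (1 + 0.0576×2.7 + 0.13×2.5 + 0.132×1.9 + 0.27×5.7) = 4.34/3.27 = 1.327 kJ/s.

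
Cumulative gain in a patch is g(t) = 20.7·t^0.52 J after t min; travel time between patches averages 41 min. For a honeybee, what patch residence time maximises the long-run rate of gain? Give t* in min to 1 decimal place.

Optimal t* satisfies g'(t*) = g(t*)/(T + t*).
g'(t) = 0.52·20.7·t^-0.48. Setting 0.52·20.7·t^-0.48 = 20.7·t^0.52/(41+t) gives 0.52(41+t) = t, so 0.48·t = 0.52×41.
t* = 0.52×41/0.48 = 44.42 min.

44.4 min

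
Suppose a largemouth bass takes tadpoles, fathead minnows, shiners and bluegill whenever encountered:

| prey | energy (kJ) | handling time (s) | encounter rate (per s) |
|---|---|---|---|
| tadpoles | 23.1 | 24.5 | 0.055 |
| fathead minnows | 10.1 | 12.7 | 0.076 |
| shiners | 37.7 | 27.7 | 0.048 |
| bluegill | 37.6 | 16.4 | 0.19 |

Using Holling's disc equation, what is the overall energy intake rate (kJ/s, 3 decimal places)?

1.417 kJ/s

R = Σλ_iE_i / (1 + Σλ_ih_i)
Numerator: 0.055×23.1 + 0.076×10.1 + 0.048×37.7 + 0.19×37.6 = 10.99
Denominator: 1 + 0.055×24.5 + 0.076×12.7 + 0.048×27.7 + 0.19×16.4 = 7.758
R = 10.99/7.758 = 1.417 kJ/s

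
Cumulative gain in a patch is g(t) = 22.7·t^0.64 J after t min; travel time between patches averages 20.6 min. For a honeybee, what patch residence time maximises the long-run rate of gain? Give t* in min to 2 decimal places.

By the marginal value theorem, leave when the instantaneous gain rate g'(t) equals the habitat-wide average g(t)/(T + t).
g'(t) = 0.64·22.7·t^-0.36. Setting 0.64·22.7·t^-0.36 = 22.7·t^0.64/(20.6+t) gives 0.64(20.6+t) = t, so 0.36·t = 0.64×20.6.
t* = 0.64×20.6/0.36 = 36.62 min.

36.62 min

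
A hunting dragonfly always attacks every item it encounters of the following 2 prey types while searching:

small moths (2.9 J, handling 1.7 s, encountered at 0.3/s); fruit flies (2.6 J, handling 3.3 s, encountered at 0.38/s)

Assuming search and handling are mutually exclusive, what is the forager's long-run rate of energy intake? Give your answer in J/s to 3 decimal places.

R = Σλ_iE_i / (1 + Σλ_ih_i)
Numerator: 0.3×2.9 + 0.38×2.6 = 1.858
Denominator: 1 + 0.3×1.7 + 0.38×3.3 = 2.764
R = 1.858/2.764 = 0.6722 J/s

0.672 J/s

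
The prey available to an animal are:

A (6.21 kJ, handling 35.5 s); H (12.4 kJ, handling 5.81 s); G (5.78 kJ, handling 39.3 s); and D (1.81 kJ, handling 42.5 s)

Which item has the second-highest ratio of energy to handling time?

A

Profitability E/h (kJ/s): A = 6.21/35.5 = 0.175, H = 12.4/5.81 = 2.13, G = 5.78/39.3 = 0.147, D = 1.81/42.5 = 0.0426.
Ranked: H > A > G > D.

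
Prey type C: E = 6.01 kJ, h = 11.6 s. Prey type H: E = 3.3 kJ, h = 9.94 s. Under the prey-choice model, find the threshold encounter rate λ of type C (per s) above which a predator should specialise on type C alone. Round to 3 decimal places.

The zero-one rule: include type H iff E₂/h₂ > λE₁/(1+λh₁). Equality gives the switch point.
λE₁h₂ = E₂ + λE₂h₁ ⇒ λ = E₂/(E₁h₂ − E₂h₁) = 3.3/(59.74 − 38.28) = 0.1538 per s.

0.154 per s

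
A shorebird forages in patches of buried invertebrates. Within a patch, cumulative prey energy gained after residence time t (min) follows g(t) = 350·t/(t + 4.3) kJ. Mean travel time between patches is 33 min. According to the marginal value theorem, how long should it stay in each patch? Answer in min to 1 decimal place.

Optimal t* satisfies g'(t*) = g(t*)/(T + t*).
g'(t) = 350·4.3/(t + 4.3)². Setting 350·4.3/(t+4.3)² = 350t/[(t+4.3)(33+t)] gives 4.3(33+t) = t(t+4.3), so t² = 4.3×33 = 141.9.
t* = √141.9 = 11.91 min.

11.9 min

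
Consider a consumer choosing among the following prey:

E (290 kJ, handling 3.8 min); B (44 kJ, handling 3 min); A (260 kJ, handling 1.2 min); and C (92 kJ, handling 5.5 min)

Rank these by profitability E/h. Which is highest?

A

In descending order of E/h:
A: 260/1.2 = 217 kJ/min
E: 290/3.8 = 76.3 kJ/min
C: 92/5.5 = 16.7 kJ/min
B: 44/3 = 14.7 kJ/min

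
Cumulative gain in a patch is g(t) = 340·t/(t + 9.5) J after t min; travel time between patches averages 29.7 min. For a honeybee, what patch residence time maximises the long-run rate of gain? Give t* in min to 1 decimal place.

Maximise g(t)/(T+t): set derivative to zero → g'(t)(T+t) = g(t).
g'(t) = 340·9.5/(t + 9.5)². Setting 340·9.5/(t+9.5)² = 340t/[(t+9.5)(29.7+t)] gives 9.5(29.7+t) = t(t+9.5), so t² = 9.5×29.7 = 282.1.
t* = √282.1 = 16.8 min.

16.8 min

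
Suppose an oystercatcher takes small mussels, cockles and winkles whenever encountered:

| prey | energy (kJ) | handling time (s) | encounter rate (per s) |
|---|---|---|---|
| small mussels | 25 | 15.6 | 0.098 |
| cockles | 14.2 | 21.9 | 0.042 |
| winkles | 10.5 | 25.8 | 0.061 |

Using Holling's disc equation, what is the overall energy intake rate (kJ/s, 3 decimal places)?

0.734 kJ/s

R = (0.098×25 + 0.042×14.2 + 0.061×10.5) / (1 + 0.098×15.6 + 0.042×21.9 + 0.061×25.8) = 3.687/5.022 = 0.7341 kJ/s.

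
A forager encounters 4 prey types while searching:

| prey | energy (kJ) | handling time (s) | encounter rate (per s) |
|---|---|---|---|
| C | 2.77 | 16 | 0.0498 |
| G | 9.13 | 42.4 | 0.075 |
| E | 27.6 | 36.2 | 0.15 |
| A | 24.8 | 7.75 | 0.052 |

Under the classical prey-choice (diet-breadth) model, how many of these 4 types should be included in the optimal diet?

1

Profitabilities (E/h, kJ/s): A 3.2, E 0.762, G 0.215, C 0.173. Add prey in this order while the next type's profitability exceeds the intake rate on those already taken.
Rate on top 1: 0.9192. E: 0.762 < 0.9192 → exclude; stop.
Optimal diet: A — 1 of 4 types.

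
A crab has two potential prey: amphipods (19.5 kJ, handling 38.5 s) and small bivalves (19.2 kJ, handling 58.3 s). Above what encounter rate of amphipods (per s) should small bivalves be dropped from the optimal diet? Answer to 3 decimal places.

The zero-one rule: include small bivalves iff E₂/h₂ > λE₁/(1+λh₁). Equality gives the switch point.
λE₁h₂ = E₂ + λE₂h₁ ⇒ λ = E₂/(E₁h₂ − E₂h₁) = 19.2/(1137 − 739.2) = 0.04828 per s.

0.048 per s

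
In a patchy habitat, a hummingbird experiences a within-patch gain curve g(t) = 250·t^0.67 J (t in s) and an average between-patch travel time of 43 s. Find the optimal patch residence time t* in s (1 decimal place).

Optimal t* satisfies g'(t*) = g(t*)/(T + t*).
g'(t) = 0.67·250·t^-0.33. Setting 0.67·250·t^-0.33 = 250·t^0.67/(43+t) gives 0.67(43+t) = t, so 0.33·t = 0.67×43.
t* = 0.67×43/0.33 = 87.3 s.

87.3 s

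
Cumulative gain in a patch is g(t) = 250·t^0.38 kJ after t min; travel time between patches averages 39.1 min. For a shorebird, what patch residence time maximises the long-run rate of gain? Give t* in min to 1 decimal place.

24.0 min

By the marginal value theorem, leave when the instantaneous gain rate g'(t) equals the habitat-wide average g(t)/(T + t).
g'(t) = 0.38·250·t^-0.62. Setting 0.38·250·t^-0.62 = 250·t^0.38/(39.1+t) gives 0.38(39.1+t) = t, so 0.62·t = 0.38×39.1.
t* = 0.38×39.1/0.62 = 23.96 min.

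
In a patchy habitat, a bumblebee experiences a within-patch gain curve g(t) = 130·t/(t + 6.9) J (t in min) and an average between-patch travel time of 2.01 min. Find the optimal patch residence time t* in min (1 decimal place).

Maximise g(t)/(T+t): set derivative to zero → g'(t)(T+t) = g(t).
g'(t) = 130·6.9/(t + 6.9)². Setting 130·6.9/(t+6.9)² = 130t/[(t+6.9)(2.01+t)] gives 6.9(2.01+t) = t(t+6.9), so t² = 6.9×2.01 = 13.87.
t* = √13.87 = 3.724 min.

3.7 min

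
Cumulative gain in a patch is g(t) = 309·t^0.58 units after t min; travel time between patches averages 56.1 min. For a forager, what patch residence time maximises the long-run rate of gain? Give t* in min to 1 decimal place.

77.5 min

Optimal t* satisfies g'(t*) = g(t*)/(T + t*).
g'(t) = 0.58·309·t^-0.42. Setting 0.58·309·t^-0.42 = 309·t^0.58/(56.1+t) gives 0.58(56.1+t) = t, so 0.42·t = 0.58×56.1.
t* = 0.58×56.1/0.42 = 77.47 min.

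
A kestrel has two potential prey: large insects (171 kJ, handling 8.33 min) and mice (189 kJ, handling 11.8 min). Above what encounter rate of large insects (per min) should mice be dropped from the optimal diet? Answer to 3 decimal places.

The zero-one rule: include mice iff E₂/h₂ > λE₁/(1+λh₁). Equality gives the switch point.
λE₁h₂ = E₂ + λE₂h₁ ⇒ λ = E₂/(E₁h₂ − E₂h₁) = 189/(2018 − 1574) = 0.4262 per min.

0.426 per min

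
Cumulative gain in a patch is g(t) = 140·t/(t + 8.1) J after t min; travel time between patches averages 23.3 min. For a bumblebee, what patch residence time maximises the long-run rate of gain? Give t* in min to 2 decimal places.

By the marginal value theorem, leave when the instantaneous gain rate g'(t) equals the habitat-wide average g(t)/(T + t).
g'(t) = 140·8.1/(t + 8.1)². Setting 140·8.1/(t+8.1)² = 140t/[(t+8.1)(23.3+t)] gives 8.1(23.3+t) = t(t+8.1), so t² = 8.1×23.3 = 188.7.
t* = √188.7 = 13.74 min.

13.74 min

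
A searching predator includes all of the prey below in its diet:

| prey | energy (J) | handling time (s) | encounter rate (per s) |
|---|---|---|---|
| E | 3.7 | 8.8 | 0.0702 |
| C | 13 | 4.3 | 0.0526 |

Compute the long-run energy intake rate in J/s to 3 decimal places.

Energy encountered per unit search time: 0.0702×3.7 + 0.0526×13 = 0.9435 J/s.
Handling time per unit search time: 0.0702×8.8 + 0.0526×4.3 = 0.8439.
Rate = 0.9435/(1 + 0.8439) = 0.5117 J/s.

0.512 J/s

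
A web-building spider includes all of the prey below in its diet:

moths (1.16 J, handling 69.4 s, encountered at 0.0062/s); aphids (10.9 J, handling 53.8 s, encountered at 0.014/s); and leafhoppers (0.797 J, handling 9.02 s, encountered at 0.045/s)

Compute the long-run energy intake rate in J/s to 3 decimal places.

R = (0.0062×1.16 + 0.014×10.9 + 0.045×0.797) / (1 + 0.0062×69.4 + 0.014×53.8 + 0.045×9.02) = 0.1957/2.589 = 0.07556 J/s.

0.076 J/s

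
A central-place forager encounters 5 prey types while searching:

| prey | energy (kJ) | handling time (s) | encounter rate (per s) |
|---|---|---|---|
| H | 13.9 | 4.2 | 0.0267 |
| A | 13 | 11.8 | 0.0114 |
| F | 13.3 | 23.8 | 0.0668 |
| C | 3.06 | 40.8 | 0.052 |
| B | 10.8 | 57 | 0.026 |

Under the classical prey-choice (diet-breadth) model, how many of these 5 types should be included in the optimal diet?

3

E/h in descending order: H 3.31, A 1.1, F 0.559, B 0.189, C 0.075 kJ/s. The optimal diet is the largest prefix of this list for which every included type satisfies E_i/h_i > R on the types above it.
Rate on top 1: 0.3337. A: 1.1 > 0.3337 → include.
Rate on top 2: 0.4166. F: 0.559 > 0.4166 → include.
Rate on top 3: 0.4963. B: 0.189 < 0.4963 → exclude; stop.
Optimal diet: H, A, F — 3 of 5 types.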